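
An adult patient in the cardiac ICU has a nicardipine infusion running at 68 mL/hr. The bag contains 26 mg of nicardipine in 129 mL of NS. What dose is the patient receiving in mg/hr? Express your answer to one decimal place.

Concentration = 26 mg ÷ 129 mL = 0.2015504 mg/mL
Drug rate = 68 mL/hr × 0.2015504 mg/mL = 13.70543 mg/hr

13.7 mg/hr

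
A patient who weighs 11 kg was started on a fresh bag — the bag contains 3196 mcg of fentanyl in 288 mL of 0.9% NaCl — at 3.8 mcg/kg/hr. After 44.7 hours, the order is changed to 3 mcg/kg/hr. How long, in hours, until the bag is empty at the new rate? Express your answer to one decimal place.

Initial rate:
Dose = 3.8 mcg/kg/hr × 11 kg = 41.8 mcg/hr
Concentration = 3196 mcg ÷ 288 mL = 11.09722 mcg/mL
Rate = 41.8 mcg/hr ÷ 11.09722 mcg/mL = 3.766708 mL/hr
Volume infused so far = 3.766708 mL/hr × 44.7 hr = 168.3719 mL
Volume remaining = 288 − 168.3719 = 119.6281 mL
New rate:
Dose = 3 mcg/kg/hr × 11 kg = 33 mcg/hr
Rate = 33 mcg/hr ÷ 11.09722 mcg/mL = 2.973717 mL/hr
Time remaining = 119.6281 mL ÷ 2.973717 mL/hr = 40.22848 hr

40.2 hours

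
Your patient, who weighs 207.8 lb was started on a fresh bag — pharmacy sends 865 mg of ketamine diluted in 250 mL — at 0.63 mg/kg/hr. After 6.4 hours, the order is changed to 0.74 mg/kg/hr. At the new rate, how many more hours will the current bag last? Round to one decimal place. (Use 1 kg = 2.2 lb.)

Initial rate:
Weight = 207.8 lb ÷ 2.2 lb/kg = 94.45455 kg
Dose = 0.63 mg/kg/hr × 94.45455 kg = 59.50636 mg/hr
Concentration = 865 mg ÷ 250 mL = 3.46 mg/mL
Rate = 59.50636 mg/hr ÷ 3.46 mg/mL = 17.19837 mL/hr
Volume infused so far = 17.19837 mL/hr × 6.4 hr = 110.0696 mL
Volume remaining = 250 − 110.0696 = 139.9304 mL
New rate:
Dose = 0.74 mg/kg/hr × 94.45455 kg = 69.89636 mg/hr
Rate = 69.89636 mg/hr ÷ 3.46 mg/mL = 20.20126 mL/hr
Time remaining = 139.9304 mL ÷ 20.20126 mL/hr = 6.926816 hr

6.9 hours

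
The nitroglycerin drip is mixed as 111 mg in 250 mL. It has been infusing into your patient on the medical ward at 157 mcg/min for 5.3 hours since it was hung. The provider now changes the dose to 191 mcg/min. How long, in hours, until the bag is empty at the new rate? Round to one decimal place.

5.3 hours

Initial rate:
157 mcg/min × 60 min/hr = 9420 mcg/hr
Concentration = 111 mg ÷ 250 mL = 0.444 mg/mL = 444 mcg/mL
Rate = 9420 mcg/hr ÷ 444 mcg/mL = 21.21622 mL/hr
Volume infused so far = 21.21622 mL/hr × 5.3 hr = 112.4459 mL
Volume remaining = 250 − 112.4459 = 137.5541 mL
New rate:
191 mcg/min × 60 min/hr = 11460 mcg/hr
Rate = 11460 mcg/hr ÷ 444 mcg/mL = 25.81081 mL/hr
Time remaining = 137.5541 mL ÷ 25.81081 mL/hr = 5.329319 hr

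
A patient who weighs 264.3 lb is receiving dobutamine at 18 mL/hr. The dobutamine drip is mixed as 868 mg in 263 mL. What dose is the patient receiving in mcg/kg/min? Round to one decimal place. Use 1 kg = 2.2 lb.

8.2 mcg/kg/min

Weight = 264.3 lb ÷ 2.2 lb/kg = 120.1364 kg
Concentration = 868 mg ÷ 263 mL = 3.30038 mg/mL = 3300.38 mcg/mL
Drug rate = 18 mL/hr × 3300.38 mcg/mL = 59406.84 mcg/hr
59406.84 mcg/hr ÷ 60 min/hr = 990.1141 mcg/min
990.1141 mcg/min ÷ 120.1364 kg = 8.241585 mcg/kg/min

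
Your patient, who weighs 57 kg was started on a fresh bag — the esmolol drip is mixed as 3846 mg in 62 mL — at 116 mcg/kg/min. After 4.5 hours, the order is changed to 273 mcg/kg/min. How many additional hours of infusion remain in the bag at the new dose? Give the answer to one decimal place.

Initial rate:
Dose = 116 mcg/kg/min × 57 kg = 6612 mcg/min
6612 mcg/min × 60 min/hr = 396720 mcg/hr
Concentration = 3846 mg ÷ 62 mL = 62.03226 mg/mL = 62032.26 mcg/mL
Rate = 396720 mcg/hr ÷ 62032.26 mcg/mL = 6.395382 mL/hr
Volume infused so far = 6.395382 mL/hr × 4.5 hr = 28.77922 mL
Volume remaining = 62 − 28.77922 = 33.22078 mL
New rate:
Dose = 273 mcg/kg/min × 57 kg = 15561 mcg/min
15561 mcg/min × 60 min/hr = 933660 mcg/hr
Rate = 933660 mcg/hr ÷ 62032.26 mcg/mL = 15.0512 mL/hr
Time remaining = 33.22078 mL ÷ 15.0512 mL/hr = 2.207185 hr

2.2 hours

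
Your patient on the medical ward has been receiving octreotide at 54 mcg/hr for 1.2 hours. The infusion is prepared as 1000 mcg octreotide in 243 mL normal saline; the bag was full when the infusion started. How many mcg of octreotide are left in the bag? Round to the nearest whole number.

Concentration = 1000 mcg ÷ 243 mL = 4.115226 mcg/mL
Rate = 54 mcg/hr ÷ 4.115226 mcg/mL = 13.122 mL/hr
Volume infused = 13.122 mL/hr × 1.2 hr = 15.7464 mL
Volume remaining = 243 − 15.7464 = 227.2536 mL
Drug remaining = 227.2536 mL × 4.115226 mcg/mL = 935.2 mcg

935 mcg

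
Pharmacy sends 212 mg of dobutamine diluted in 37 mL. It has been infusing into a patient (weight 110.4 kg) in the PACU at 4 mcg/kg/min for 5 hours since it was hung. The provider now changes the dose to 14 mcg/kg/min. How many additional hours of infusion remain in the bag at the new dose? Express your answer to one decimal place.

0.9 hours

Initial rate:
Dose = 4 mcg/kg/min × 110.4 kg = 441.6 mcg/min
441.6 mcg/min × 60 min/hr = 26496 mcg/hr
Concentration = 212 mg ÷ 37 mL = 5.72973 mg/mL = 5729.73 mcg/mL
Rate = 26496 mcg/hr ÷ 5729.73 mcg/mL = 4.624302 mL/hr
Volume infused so far = 4.624302 mL/hr × 5 hr = 23.12151 mL
Volume remaining = 37 − 23.12151 = 13.87849 mL
New rate:
Dose = 14 mcg/kg/min × 110.4 kg = 1545.6 mcg/min
1545.6 mcg/min × 60 min/hr = 92736 mcg/hr
Rate = 92736 mcg/hr ÷ 5729.73 mcg/mL = 16.18506 mL/hr
Time remaining = 13.87849 mL ÷ 16.18506 mL/hr = 0.8574879 hr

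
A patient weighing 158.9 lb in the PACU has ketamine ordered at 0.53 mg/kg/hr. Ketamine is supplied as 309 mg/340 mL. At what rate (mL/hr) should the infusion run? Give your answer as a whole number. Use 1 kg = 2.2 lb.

Weight = 158.9 lb ÷ 2.2 lb/kg = 72.22727 kg
Dose = 0.53 mg/kg/hr × 72.22727 kg = 38.28045 mg/hr
Concentration = 309 mg ÷ 340 mL = 0.9088235 mg/mL
Rate = 38.28045 mg/hr ÷ 0.9088235 mg/mL = 42.12089 mL/hr

42 mL/hr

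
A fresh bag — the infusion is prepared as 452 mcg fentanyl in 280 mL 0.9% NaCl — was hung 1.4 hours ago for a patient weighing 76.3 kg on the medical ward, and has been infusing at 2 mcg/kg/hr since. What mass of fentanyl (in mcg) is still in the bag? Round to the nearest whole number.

Dose = 2 mcg/kg/hr × 76.3 kg = 152.6 mcg/hr
Concentration = 452 mcg ÷ 280 mL = 1.614286 mcg/mL
Rate = 152.6 mcg/hr ÷ 1.614286 mcg/mL = 94.53097 mL/hr
Volume infused = 94.53097 mL/hr × 1.4 hr = 132.3434 mL
Volume remaining = 280 − 132.3434 = 147.6566 mL
Drug remaining = 147.6566 mL × 1.614286 mcg/mL = 238.36 mcg

238 mcg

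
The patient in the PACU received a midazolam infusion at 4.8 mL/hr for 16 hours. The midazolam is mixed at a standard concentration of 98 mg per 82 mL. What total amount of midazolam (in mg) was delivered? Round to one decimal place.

Concentration = 98 mg ÷ 82 mL = 1.195122 mg/mL
Drug rate = 4.8 mL/hr × 1.195122 mg/mL = 5.736585 mg/hr
Total = 5.736585 mg/hr × 16 hr = 91.78537 mg

91.8 mg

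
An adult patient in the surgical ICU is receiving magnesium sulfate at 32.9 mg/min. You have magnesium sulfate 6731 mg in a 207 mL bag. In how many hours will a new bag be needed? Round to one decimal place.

32.9 mg/min × 60 min/hr = 1974 mg/hr
Concentration = 6731 mg ÷ 207 mL = 32.51691 mg/mL
Rate = 1974 mg/hr ÷ 32.51691 mg/mL = 60.70688 mL/hr
Duration = 207 mL ÷ 60.70688 mL/hr = 3.409828 hr

3.4 hours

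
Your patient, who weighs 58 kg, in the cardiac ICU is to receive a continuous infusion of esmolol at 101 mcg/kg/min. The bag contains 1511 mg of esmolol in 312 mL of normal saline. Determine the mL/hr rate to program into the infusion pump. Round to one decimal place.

72.6 mL/hr

Dose = 101 mcg/kg/min × 58 kg = 5858 mcg/min
5858 mcg/min × 60 min/hr = 351480 mcg/hr
Concentration = 1511 mg ÷ 312 mL = 4.842949 mg/mL = 4842.949 mcg/mL
Rate = 351480 mcg/hr ÷ 4842.949 mcg/mL = 72.57562 mL/hr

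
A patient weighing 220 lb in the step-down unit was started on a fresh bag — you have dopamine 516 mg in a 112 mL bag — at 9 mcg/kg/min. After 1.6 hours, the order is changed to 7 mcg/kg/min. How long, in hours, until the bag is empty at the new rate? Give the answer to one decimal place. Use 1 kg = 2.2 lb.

Initial rate:
Weight = 220 lb ÷ 2.2 lb/kg = 100 kg
Dose = 9 mcg/kg/min × 100 kg = 900 mcg/min
900 mcg/min × 60 min/hr = 54000 mcg/hr
Concentration = 516 mg ÷ 112 mL = 4.607143 mg/mL = 4607.143 mcg/mL
Rate = 54000 mcg/hr ÷ 4607.143 mcg/mL = 11.72093 mL/hr
Volume infused so far = 11.72093 mL/hr × 1.6 hr = 18.75349 mL
Volume remaining = 112 − 18.75349 = 93.24651 mL
New rate:
Dose = 7 mcg/kg/min × 100 kg = 700 mcg/min
700 mcg/min × 60 min/hr = 42000 mcg/hr
Rate = 42000 mcg/hr ÷ 4607.143 mcg/mL = 9.116279 mL/hr
Time remaining = 93.24651 mL ÷ 9.116279 mL/hr = 10.22857 hr

10.2 hours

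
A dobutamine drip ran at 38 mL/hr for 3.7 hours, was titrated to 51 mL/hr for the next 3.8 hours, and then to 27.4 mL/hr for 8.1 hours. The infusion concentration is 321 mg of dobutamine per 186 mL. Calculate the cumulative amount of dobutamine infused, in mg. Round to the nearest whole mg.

960 mg

Concentration = 321 mg ÷ 186 mL = 1.725806 mg/mL
Stage 1: 38 mL/hr × 3.7 hr = 140.6 mL → 140.6 mL × 1.725806 mg/mL = 242.6484 mg
Stage 2: 51 mL/hr × 3.8 hr = 193.8 mL → 193.8 mL × 1.725806 mg/mL = 334.4613 mg
Stage 3: 27.4 mL/hr × 8.1 hr = 221.94 mL → 221.94 mL × 1.725806 mg/mL = 383.0255 mg
Total = 242.6484 + 334.4613 + 383.0255 = 960.1352 mg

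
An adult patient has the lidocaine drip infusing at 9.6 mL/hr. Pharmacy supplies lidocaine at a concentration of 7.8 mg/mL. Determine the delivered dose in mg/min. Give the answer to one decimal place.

1.2 mg/min

Drug rate = 9.6 mL/hr × 7.8 mg/mL = 74.88 mg/hr
74.88 mg/hr ÷ 60 min/hr = 1.248 mg/min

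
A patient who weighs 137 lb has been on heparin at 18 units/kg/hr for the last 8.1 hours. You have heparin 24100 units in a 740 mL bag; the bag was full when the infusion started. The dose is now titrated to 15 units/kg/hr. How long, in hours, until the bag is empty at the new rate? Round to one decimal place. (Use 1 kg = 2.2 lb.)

16.1 hours

Initial rate:
Weight = 137 lb ÷ 2.2 lb/kg = 62.27273 kg
Dose = 18 units/kg/hr × 62.27273 kg = 1120.909 units/hr
Concentration = 24100 units ÷ 740 mL = 32.56757 units/mL
Rate = 1120.909 units/hr ÷ 32.56757 units/mL = 34.41796 mL/hr
Volume infused so far = 34.41796 mL/hr × 8.1 hr = 278.7854 mL
Volume remaining = 740 − 278.7854 = 461.2146 mL
New rate:
Dose = 15 units/kg/hr × 62.27273 kg = 934.0909 units/hr
Rate = 934.0909 units/hr ÷ 32.56757 units/mL = 28.68163 mL/hr
Time remaining = 461.2146 mL ÷ 28.68163 mL/hr = 16.08049 hr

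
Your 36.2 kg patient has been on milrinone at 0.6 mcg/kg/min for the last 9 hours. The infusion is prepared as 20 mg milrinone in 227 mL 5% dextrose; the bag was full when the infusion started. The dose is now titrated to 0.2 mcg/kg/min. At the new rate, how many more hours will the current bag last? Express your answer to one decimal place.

Initial rate:
Dose = 0.6 mcg/kg/min × 36.2 kg = 21.72 mcg/min
21.72 mcg/min × 60 min/hr = 1303.2 mcg/hr
Concentration = 20 mg ÷ 227 mL = 0.08810573 mg/mL = 88.10573 mcg/mL
Rate = 1303.2 mcg/hr ÷ 88.10573 mcg/mL = 14.79132 mL/hr
Volume infused so far = 14.79132 mL/hr × 9 hr = 133.1219 mL
Volume remaining = 227 − 133.1219 = 93.87812 mL
New rate:
Dose = 0.2 mcg/kg/min × 36.2 kg = 7.24 mcg/min
7.24 mcg/min × 60 min/hr = 434.4 mcg/hr
Rate = 434.4 mcg/hr ÷ 88.10573 mcg/mL = 4.93044 mL/hr
Time remaining = 93.87812 mL ÷ 4.93044 mL/hr = 19.04052 hr

19.0 hours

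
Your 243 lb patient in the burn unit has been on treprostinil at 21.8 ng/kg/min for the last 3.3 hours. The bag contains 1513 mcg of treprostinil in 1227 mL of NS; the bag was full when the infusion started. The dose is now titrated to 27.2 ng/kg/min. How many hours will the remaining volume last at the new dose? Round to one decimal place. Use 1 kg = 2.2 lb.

5.7 hours

Initial rate:
Weight = 243 lb ÷ 2.2 lb/kg = 110.4545 kg
Dose = 21.8 ng/kg/min × 110.4545 kg = 2407.909 ng/min
2407.909 ng/min × 60 min/hr = 144474.5 ng/hr
Concentration = 1513 mcg ÷ 1227 mL = 1.233089 mcg/mL = 1233.089 ng/mL
Rate = 144474.5 ng/hr ÷ 1233.089 ng/mL = 117.1648 mL/hr
Volume infused so far = 117.1648 mL/hr × 3.3 hr = 386.6437 mL
Volume remaining = 1227 − 386.6437 = 840.3563 mL
New rate:
Dose = 27.2 ng/kg/min × 110.4545 kg = 3004.364 ng/min
3004.364 ng/min × 60 min/hr = 180261.8 ng/hr
Rate = 180261.8 ng/hr ÷ 1233.089 ng/mL = 146.1872 mL/hr
Time remaining = 840.3563 mL ÷ 146.1872 mL/hr = 5.748494 hr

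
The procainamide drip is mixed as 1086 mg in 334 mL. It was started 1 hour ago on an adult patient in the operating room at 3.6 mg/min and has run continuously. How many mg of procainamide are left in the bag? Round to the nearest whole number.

3.6 mg/min × 60 min/hr = 216 mg/hr
Concentration = 1086 mg ÷ 334 mL = 3.251497 mg/mL
Rate = 216 mg/hr ÷ 3.251497 mg/mL = 66.43094 mL/hr
Volume infused = 66.43094 mL/hr × 1 hr = 66.43094 mL
Volume remaining = 334 − 66.43094 = 267.5691 mL
Drug remaining = 267.5691 mL × 3.251497 mg/mL = 870 mg

870 mg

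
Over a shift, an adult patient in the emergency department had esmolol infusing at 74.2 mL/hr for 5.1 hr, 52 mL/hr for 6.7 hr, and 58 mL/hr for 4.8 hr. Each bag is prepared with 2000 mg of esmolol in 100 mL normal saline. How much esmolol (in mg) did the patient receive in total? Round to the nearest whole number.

Concentration = 2000 mg ÷ 100 mL = 20 mg/mL
Stage 1: 74.2 mL/hr × 5.1 hr = 378.42 mL → 378.42 mL × 20 mg/mL = 7568.4 mg
Stage 2: 52 mL/hr × 6.7 hr = 348.4 mL → 348.4 mL × 20 mg/mL = 6968 mg
Stage 3: 58 mL/hr × 4.8 hr = 278.4 mL → 278.4 mL × 20 mg/mL = 5568 mg
Total = 7568.4 + 6968 + 5568 = 20104.4 mg

20104 mg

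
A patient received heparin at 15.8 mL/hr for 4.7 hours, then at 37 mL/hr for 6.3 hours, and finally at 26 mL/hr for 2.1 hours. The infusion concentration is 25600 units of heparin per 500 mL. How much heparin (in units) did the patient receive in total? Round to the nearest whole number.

18532 units

Concentration = 25600 units ÷ 500 mL = 51.2 units/mL
Stage 1: 15.8 mL/hr × 4.7 hr = 74.26 mL → 74.26 mL × 51.2 units/mL = 3802.112 units
Stage 2: 37 mL/hr × 6.3 hr = 233.1 mL → 233.1 mL × 51.2 units/mL = 11934.72 units
Stage 3: 26 mL/hr × 2.1 hr = 54.6 mL → 54.6 mL × 51.2 units/mL = 2795.52 units
Total = 3802.112 + 11934.72 + 2795.52 = 18532.35 units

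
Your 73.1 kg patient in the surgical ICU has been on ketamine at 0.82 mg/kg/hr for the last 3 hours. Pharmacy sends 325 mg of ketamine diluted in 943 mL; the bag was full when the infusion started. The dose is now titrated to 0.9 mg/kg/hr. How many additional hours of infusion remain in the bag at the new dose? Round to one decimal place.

2.2 hours

Initial rate:
Dose = 0.82 mg/kg/hr × 73.1 kg = 59.942 mg/hr
Concentration = 325 mg ÷ 943 mL = 0.3446448 mg/mL
Rate = 59.942 mg/hr ÷ 0.3446448 mg/mL = 173.924 mL/hr
Volume infused so far = 173.924 mL/hr × 3 hr = 521.7721 mL
Volume remaining = 943 − 521.7721 = 421.2279 mL
New rate:
Dose = 0.9 mg/kg/hr × 73.1 kg = 65.79 mg/hr
Rate = 65.79 mg/hr ÷ 0.3446448 mg/mL = 190.8922 mL/hr
Time remaining = 421.2279 mL ÷ 190.8922 mL/hr = 2.206627 hr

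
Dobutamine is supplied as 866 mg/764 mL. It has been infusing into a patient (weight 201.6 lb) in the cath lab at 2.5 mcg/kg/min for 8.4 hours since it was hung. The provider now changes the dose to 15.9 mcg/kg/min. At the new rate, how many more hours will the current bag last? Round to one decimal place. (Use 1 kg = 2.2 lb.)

Initial rate:
Weight = 201.6 lb ÷ 2.2 lb/kg = 91.63636 kg
Dose = 2.5 mcg/kg/min × 91.63636 kg = 229.0909 mcg/min
229.0909 mcg/min × 60 min/hr = 13745.45 mcg/hr
Concentration = 866 mg ÷ 764 mL = 1.133508 mg/mL = 1133.508 mcg/mL
Rate = 13745.45 mcg/hr ÷ 1133.508 mcg/mL = 12.12647 mL/hr
Volume infused so far = 12.12647 mL/hr × 8.4 hr = 101.8624 mL
Volume remaining = 764 − 101.8624 = 662.1376 mL
New rate:
Dose = 15.9 mcg/kg/min × 91.63636 kg = 1457.018 mcg/min
1457.018 mcg/min × 60 min/hr = 87421.09 mcg/hr
Rate = 87421.09 mcg/hr ÷ 1133.508 mcg/mL = 77.12438 mL/hr
Time remaining = 662.1376 mL ÷ 77.12438 mL/hr = 8.585322 hr

8.6 hours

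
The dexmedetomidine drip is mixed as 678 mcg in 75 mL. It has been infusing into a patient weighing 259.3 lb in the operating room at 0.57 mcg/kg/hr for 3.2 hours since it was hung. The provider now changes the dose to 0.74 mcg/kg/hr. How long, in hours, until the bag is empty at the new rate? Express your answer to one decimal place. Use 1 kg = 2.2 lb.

Initial rate:
Weight = 259.3 lb ÷ 2.2 lb/kg = 117.8636 kg
Dose = 0.57 mcg/kg/hr × 117.8636 kg = 67.18227 mcg/hr
Concentration = 678 mcg ÷ 75 mL = 9.04 mcg/mL
Rate = 67.18227 mcg/hr ÷ 9.04 mcg/mL = 7.431667 mL/hr
Volume infused so far = 7.431667 mL/hr × 3.2 hr = 23.78134 mL
Volume remaining = 75 − 23.78134 = 51.21866 mL
New rate:
Dose = 0.74 mcg/kg/hr × 117.8636 kg = 87.21909 mcg/hr
Rate = 87.21909 mcg/hr ÷ 9.04 mcg/mL = 9.64813 mL/hr
Time remaining = 51.21866 mL ÷ 9.64813 mL/hr = 5.308663 hr

5.3 hours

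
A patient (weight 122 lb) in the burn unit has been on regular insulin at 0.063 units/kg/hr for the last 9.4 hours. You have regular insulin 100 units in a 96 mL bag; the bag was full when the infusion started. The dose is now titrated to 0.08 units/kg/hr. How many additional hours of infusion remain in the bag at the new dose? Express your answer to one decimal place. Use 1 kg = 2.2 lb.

Initial rate:
Weight = 122 lb ÷ 2.2 lb/kg = 55.45455 kg
Dose = 0.063 units/kg/hr × 55.45455 kg = 3.493636 units/hr
Concentration = 100 units ÷ 96 mL = 1.041667 units/mL
Rate = 3.493636 units/hr ÷ 1.041667 units/mL = 3.353891 mL/hr
Volume infused so far = 3.353891 mL/hr × 9.4 hr = 31.52657 mL
Volume remaining = 96 − 31.52657 = 64.47343 mL
New rate:
Dose = 0.08 units/kg/hr × 55.45455 kg = 4.436364 units/hr
Rate = 4.436364 units/hr ÷ 1.041667 units/mL = 4.258909 mL/hr
Time remaining = 64.47343 mL ÷ 4.258909 mL/hr = 15.13848 hr

15.1 hours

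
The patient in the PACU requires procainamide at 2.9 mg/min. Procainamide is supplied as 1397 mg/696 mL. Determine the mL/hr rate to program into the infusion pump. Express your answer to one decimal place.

2.9 mg/min × 60 min/hr = 174 mg/hr
Concentration = 1397 mg ÷ 696 mL = 2.007184 mg/mL
Rate = 174 mg/hr ÷ 2.007184 mg/mL = 86.68862 mL/hr

86.7 mL/hr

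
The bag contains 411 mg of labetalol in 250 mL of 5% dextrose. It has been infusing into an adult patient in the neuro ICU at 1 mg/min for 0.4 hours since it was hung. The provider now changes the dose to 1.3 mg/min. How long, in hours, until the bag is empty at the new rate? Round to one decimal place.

Initial rate:
1 mg/min × 60 min/hr = 60 mg/hr
Concentration = 411 mg ÷ 250 mL = 1.644 mg/mL
Rate = 60 mg/hr ÷ 1.644 mg/mL = 36.49635 mL/hr
Volume infused so far = 36.49635 mL/hr × 0.4 hr = 14.59854 mL
Volume remaining = 250 − 14.59854 = 235.4015 mL
New rate:
1.3 mg/min × 60 min/hr = 78 mg/hr
Rate = 78 mg/hr ÷ 1.644 mg/mL = 47.44526 mL/hr
Time remaining = 235.4015 mL ÷ 47.44526 mL/hr = 4.961538 hr

5.0 hours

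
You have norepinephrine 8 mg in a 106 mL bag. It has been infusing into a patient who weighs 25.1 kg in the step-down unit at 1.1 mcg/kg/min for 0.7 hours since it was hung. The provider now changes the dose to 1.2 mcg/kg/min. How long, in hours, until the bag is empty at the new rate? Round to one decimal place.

Initial rate:
Dose = 1.1 mcg/kg/min × 25.1 kg = 27.61 mcg/min
27.61 mcg/min × 60 min/hr = 1656.6 mcg/hr
Concentration = 8 mg ÷ 106 mL = 0.0754717 mg/mL = 75.4717 mcg/mL
Rate = 1656.6 mcg/hr ÷ 75.4717 mcg/mL = 21.94995 mL/hr
Volume infused so far = 21.94995 mL/hr × 0.7 hr = 15.36496 mL
Volume remaining = 106 − 15.36496 = 90.63504 mL
New rate:
Dose = 1.2 mcg/kg/min × 25.1 kg = 30.12 mcg/min
30.12 mcg/min × 60 min/hr = 1807.2 mcg/hr
Rate = 1807.2 mcg/hr ÷ 75.4717 mcg/mL = 23.9454 mL/hr
Time remaining = 90.63504 mL ÷ 23.9454 mL/hr = 3.785071 hr

3.8 hours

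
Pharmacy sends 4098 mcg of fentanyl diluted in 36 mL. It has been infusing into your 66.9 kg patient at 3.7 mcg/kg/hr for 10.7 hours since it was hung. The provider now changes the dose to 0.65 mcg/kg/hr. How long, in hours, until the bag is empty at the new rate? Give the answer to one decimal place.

Initial rate:
Dose = 3.7 mcg/kg/hr × 66.9 kg = 247.53 mcg/hr
Concentration = 4098 mcg ÷ 36 mL = 113.8333 mcg/mL
Rate = 247.53 mcg/hr ÷ 113.8333 mcg/mL = 2.174495 mL/hr
Volume infused so far = 2.174495 mL/hr × 10.7 hr = 23.2671 mL
Volume remaining = 36 − 23.2671 = 12.7329 mL
New rate:
Dose = 0.65 mcg/kg/hr × 66.9 kg = 43.485 mcg/hr
Rate = 43.485 mcg/hr ÷ 113.8333 mcg/mL = 0.3820059 mL/hr
Time remaining = 12.7329 mL ÷ 0.3820059 mL/hr = 33.3317 hr

33.3 hours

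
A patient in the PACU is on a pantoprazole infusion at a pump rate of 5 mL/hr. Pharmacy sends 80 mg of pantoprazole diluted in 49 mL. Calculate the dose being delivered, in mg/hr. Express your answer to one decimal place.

8.2 mg/hr

Concentration = 80 mg ÷ 49 mL = 1.632653 mg/mL
Drug rate = 5 mL/hr × 1.632653 mg/mL = 8.163265 mg/hr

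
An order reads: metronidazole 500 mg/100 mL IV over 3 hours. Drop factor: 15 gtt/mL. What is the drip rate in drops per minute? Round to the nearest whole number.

8 gtt/min

100 mL ÷ (3 hr × 60 = 180 min) = 0.5555556 mL/min
0.5555556 mL/min × 15 gtt/mL = 8.333333 gtt/min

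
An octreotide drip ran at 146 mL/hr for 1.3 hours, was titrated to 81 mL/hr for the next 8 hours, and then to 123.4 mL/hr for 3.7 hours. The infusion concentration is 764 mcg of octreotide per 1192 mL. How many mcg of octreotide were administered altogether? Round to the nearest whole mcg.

830 mcg

Concentration = 764 mcg ÷ 1192 mL = 0.6409396 mcg/mL
Stage 1: 146 mL/hr × 1.3 hr = 189.8 mL → 189.8 mL × 0.6409396 mcg/mL = 121.6503 mcg
Stage 2: 81 mL/hr × 8 hr = 648 mL → 648 mL × 0.6409396 mcg/mL = 415.3289 mcg
Stage 3: 123.4 mL/hr × 3.7 hr = 456.58 mL → 456.58 mL × 0.6409396 mcg/mL = 292.6402 mcg
Total = 121.6503 + 415.3289 + 292.6402 = 829.6194 mcg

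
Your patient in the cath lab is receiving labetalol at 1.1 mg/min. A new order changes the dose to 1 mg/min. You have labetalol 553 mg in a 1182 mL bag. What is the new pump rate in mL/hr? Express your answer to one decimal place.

128.2 mL/hr

1 mg/min × 60 min/hr = 60 mg/hr
Concentration = 553 mg ÷ 1182 mL = 0.4678511 mg/mL
Rate = 60 mg/hr ÷ 0.4678511 mg/mL = 128.2459 mL/hr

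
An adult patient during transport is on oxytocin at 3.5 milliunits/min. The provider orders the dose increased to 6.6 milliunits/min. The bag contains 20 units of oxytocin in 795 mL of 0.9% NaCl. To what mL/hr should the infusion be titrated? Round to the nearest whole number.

6.6 milliunits/min × 60 min/hr = 396 milliunits/hr
Concentration = 20 units ÷ 795 mL = 0.02515723 units/mL = 25.15723 milliunits/mL
Rate = 396 milliunits/hr ÷ 25.15723 milliunits/mL = 15.741 mL/hr

16 mL/hr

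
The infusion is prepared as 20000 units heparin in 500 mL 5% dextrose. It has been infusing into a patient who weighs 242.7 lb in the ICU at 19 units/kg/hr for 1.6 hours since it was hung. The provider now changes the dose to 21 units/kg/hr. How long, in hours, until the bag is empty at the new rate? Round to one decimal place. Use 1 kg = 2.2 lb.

Initial rate:
Weight = 242.7 lb ÷ 2.2 lb/kg = 110.3182 kg
Dose = 19 units/kg/hr × 110.3182 kg = 2096.045 units/hr
Concentration = 20000 units ÷ 500 mL = 40 units/mL
Rate = 2096.045 units/hr ÷ 40 units/mL = 52.40114 mL/hr
Volume infused so far = 52.40114 mL/hr × 1.6 hr = 83.84182 mL
Volume remaining = 500 − 83.84182 = 416.1582 mL
New rate:
Dose = 21 units/kg/hr × 110.3182 kg = 2316.682 units/hr
Rate = 2316.682 units/hr ÷ 40 units/mL = 57.91705 mL/hr
Time remaining = 416.1582 mL ÷ 57.91705 mL/hr = 7.185418 hr

7.2 hours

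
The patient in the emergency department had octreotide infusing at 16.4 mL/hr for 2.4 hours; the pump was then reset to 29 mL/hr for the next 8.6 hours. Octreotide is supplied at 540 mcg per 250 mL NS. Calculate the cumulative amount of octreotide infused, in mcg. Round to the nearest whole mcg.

624 mcg

Concentration = 540 mcg ÷ 250 mL = 2.16 mcg/mL
Stage 1: 16.4 mL/hr × 2.4 hr = 39.36 mL → 39.36 mL × 2.16 mcg/mL = 85.0176 mcg
Stage 2: 29 mL/hr × 8.6 hr = 249.4 mL → 249.4 mL × 2.16 mcg/mL = 538.704 mcg
Total = 85.0176 + 538.704 = 623.7216 mcg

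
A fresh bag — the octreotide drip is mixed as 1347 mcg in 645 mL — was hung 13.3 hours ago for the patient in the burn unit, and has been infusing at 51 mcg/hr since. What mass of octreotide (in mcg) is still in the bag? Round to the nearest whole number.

669 mcg

Concentration = 1347 mcg ÷ 645 mL = 2.088372 mcg/mL
Rate = 51 mcg/hr ÷ 2.088372 mcg/mL = 24.42094 mL/hr
Volume infused = 24.42094 mL/hr × 13.3 hr = 324.7984 mL
Volume remaining = 645 − 324.7984 = 320.2016 mL
Drug remaining = 320.2016 mL × 2.088372 mcg/mL = 668.7 mcg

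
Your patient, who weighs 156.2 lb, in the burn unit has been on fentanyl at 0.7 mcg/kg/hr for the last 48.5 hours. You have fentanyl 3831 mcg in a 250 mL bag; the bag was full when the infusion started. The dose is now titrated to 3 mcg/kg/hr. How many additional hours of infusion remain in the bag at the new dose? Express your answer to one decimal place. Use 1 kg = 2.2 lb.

6.7 hours

Initial rate:
Weight = 156.2 lb ÷ 2.2 lb/kg = 71 kg
Dose = 0.7 mcg/kg/hr × 71 kg = 49.7 mcg/hr
Concentration = 3831 mcg ÷ 250 mL = 15.324 mcg/mL
Rate = 49.7 mcg/hr ÷ 15.324 mcg/mL = 3.243279 mL/hr
Volume infused so far = 3.243279 mL/hr × 48.5 hr = 157.299 mL
Volume remaining = 250 − 157.299 = 92.70099 mL
New rate:
Dose = 3 mcg/kg/hr × 71 kg = 213 mcg/hr
Rate = 213 mcg/hr ÷ 15.324 mcg/mL = 13.89977 mL/hr
Time remaining = 92.70099 mL ÷ 13.89977 mL/hr = 6.669249 hr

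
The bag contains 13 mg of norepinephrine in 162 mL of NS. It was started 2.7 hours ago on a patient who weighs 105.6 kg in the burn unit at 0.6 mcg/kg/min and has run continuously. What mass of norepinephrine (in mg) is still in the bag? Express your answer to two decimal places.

2.74 mg

Dose = 0.6 mcg/kg/min × 105.6 kg = 63.36 mcg/min
63.36 mcg/min × 60 min/hr = 3801.6 mcg/hr
Concentration = 13 mg ÷ 162 mL = 0.08024691 mg/mL = 80.24691 mcg/mL
Rate = 3801.6 mcg/hr ÷ 80.24691 mcg/mL = 47.37378 mL/hr
Volume infused = 47.37378 mL/hr × 2.7 hr = 127.9092 mL
Volume remaining = 162 − 127.9092 = 34.09078 mL
Drug remaining = 34.09078 mL × 80.24691 mcg/mL = 2735.68 mcg = 2.73568 mg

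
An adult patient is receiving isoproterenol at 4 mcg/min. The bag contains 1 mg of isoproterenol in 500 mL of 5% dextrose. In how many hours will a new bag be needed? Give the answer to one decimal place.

4.2 hours

4 mcg/min × 60 min/hr = 240 mcg/hr
Concentration = 1 mg ÷ 500 mL = 0.002 mg/mL = 2 mcg/mL
Rate = 240 mcg/hr ÷ 2 mcg/mL = 120 mL/hr
Duration = 500 mL ÷ 120 mL/hr = 4.166667 hr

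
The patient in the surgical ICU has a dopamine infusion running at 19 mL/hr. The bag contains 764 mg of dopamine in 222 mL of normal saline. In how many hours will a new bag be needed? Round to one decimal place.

Duration = 222 mL ÷ 19 mL/hr = 11.68421 hr

11.7 hours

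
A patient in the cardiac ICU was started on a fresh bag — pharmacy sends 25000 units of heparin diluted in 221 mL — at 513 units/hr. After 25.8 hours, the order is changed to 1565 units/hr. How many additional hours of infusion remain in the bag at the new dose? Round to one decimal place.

7.5 hours

Initial rate:
Concentration = 25000 units ÷ 221 mL = 113.1222 units/mL
Rate = 513 units/hr ÷ 113.1222 units/mL = 4.53492 mL/hr
Volume infused so far = 4.53492 mL/hr × 25.8 hr = 117.0009 mL
Volume remaining = 221 − 117.0009 = 103.9991 mL
New rate:
Rate = 1565 units/hr ÷ 113.1222 units/mL = 13.8346 mL/hr
Time remaining = 103.9991 mL ÷ 13.8346 mL/hr = 7.517316 hr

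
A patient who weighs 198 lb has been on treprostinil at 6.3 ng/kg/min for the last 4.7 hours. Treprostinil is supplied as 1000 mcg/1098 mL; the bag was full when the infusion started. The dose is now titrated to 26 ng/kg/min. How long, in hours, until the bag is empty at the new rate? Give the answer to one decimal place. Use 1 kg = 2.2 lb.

Initial rate:
Weight = 198 lb ÷ 2.2 lb/kg = 90 kg
Dose = 6.3 ng/kg/min × 90 kg = 567 ng/min
567 ng/min × 60 min/hr = 34020 ng/hr
Concentration = 1000 mcg ÷ 1098 mL = 0.9107468 mcg/mL = 910.7468 ng/mL
Rate = 34020 ng/hr ÷ 910.7468 ng/mL = 37.35396 mL/hr
Volume infused so far = 37.35396 mL/hr × 4.7 hr = 175.5636 mL
Volume remaining = 1098 − 175.5636 = 922.4364 mL
New rate:
Dose = 26 ng/kg/min × 90 kg = 2340 ng/min
2340 ng/min × 60 min/hr = 140400 ng/hr
Rate = 140400 ng/hr ÷ 910.7468 ng/mL = 154.1592 mL/hr
Time remaining = 922.4364 mL ÷ 154.1592 mL/hr = 5.983661 hr

6.0 hours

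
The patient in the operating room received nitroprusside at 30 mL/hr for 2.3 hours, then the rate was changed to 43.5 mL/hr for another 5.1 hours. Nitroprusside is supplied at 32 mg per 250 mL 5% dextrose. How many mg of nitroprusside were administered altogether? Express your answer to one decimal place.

37.2 mg

Concentration = 32 mg ÷ 250 mL = 0.128 mg/mL
Stage 1: 30 mL/hr × 2.3 hr = 69 mL → 69 mL × 0.128 mg/mL = 8.832 mg
Stage 2: 43.5 mL/hr × 5.1 hr = 221.85 mL → 221.85 mL × 0.128 mg/mL = 28.3968 mg
Total = 8.832 + 28.3968 = 37.2288 mg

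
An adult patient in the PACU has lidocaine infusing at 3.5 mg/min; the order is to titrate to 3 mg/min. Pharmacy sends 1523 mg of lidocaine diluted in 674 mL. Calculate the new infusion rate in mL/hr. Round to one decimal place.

3 mg/min × 60 min/hr = 180 mg/hr
Concentration = 1523 mg ÷ 674 mL = 2.259644 mg/mL
Rate = 180 mg/hr ÷ 2.259644 mg/mL = 79.65857 mL/hr

79.7 mL/hr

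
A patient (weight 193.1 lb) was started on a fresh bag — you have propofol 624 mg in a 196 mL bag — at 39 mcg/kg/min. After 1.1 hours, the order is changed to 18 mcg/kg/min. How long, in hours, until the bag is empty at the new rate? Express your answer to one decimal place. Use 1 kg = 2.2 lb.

4.2 hours

Initial rate:
Weight = 193.1 lb ÷ 2.2 lb/kg = 87.77273 kg
Dose = 39 mcg/kg/min × 87.77273 kg = 3423.136 mcg/min
3423.136 mcg/min × 60 min/hr = 205388.2 mcg/hr
Concentration = 624 mg ÷ 196 mL = 3.183673 mg/mL = 3183.673 mcg/mL
Rate = 205388.2 mcg/hr ÷ 3183.673 mcg/mL = 64.51295 mL/hr
Volume infused so far = 64.51295 mL/hr × 1.1 hr = 70.96425 mL
Volume remaining = 196 − 70.96425 = 125.0357 mL
New rate:
Dose = 18 mcg/kg/min × 87.77273 kg = 1579.909 mcg/min
1579.909 mcg/min × 60 min/hr = 94794.55 mcg/hr
Rate = 94794.55 mcg/hr ÷ 3183.673 mcg/mL = 29.77521 mL/hr
Time remaining = 125.0357 mL ÷ 29.77521 mL/hr = 4.199324 hr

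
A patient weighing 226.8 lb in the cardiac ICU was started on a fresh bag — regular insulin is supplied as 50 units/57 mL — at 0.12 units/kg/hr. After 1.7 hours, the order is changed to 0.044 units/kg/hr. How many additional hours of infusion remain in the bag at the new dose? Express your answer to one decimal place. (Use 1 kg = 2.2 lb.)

6.4 hours

Initial rate:
Weight = 226.8 lb ÷ 2.2 lb/kg = 103.0909 kg
Dose = 0.12 units/kg/hr × 103.0909 kg = 12.37091 units/hr
Concentration = 50 units ÷ 57 mL = 0.877193 units/mL
Rate = 12.37091 units/hr ÷ 0.877193 units/mL = 14.10284 mL/hr
Volume infused so far = 14.10284 mL/hr × 1.7 hr = 23.97482 mL
Volume remaining = 57 − 23.97482 = 33.02518 mL
New rate:
Dose = 0.044 units/kg/hr × 103.0909 kg = 4.536 units/hr
Rate = 4.536 units/hr ÷ 0.877193 units/mL = 5.17104 mL/hr
Time remaining = 33.02518 mL ÷ 5.17104 mL/hr = 6.386564 hr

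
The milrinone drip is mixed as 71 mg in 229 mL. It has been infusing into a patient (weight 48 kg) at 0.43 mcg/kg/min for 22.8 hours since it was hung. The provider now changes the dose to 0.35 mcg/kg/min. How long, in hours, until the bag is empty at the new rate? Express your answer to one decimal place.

Initial rate:
Dose = 0.43 mcg/kg/min × 48 kg = 20.64 mcg/min
20.64 mcg/min × 60 min/hr = 1238.4 mcg/hr
Concentration = 71 mg ÷ 229 mL = 0.3100437 mg/mL = 310.0437 mcg/mL
Rate = 1238.4 mcg/hr ÷ 310.0437 mcg/mL = 3.994276 mL/hr
Volume infused so far = 3.994276 mL/hr × 22.8 hr = 91.06949 mL
Volume remaining = 229 − 91.06949 = 137.9305 mL
New rate:
Dose = 0.35 mcg/kg/min × 48 kg = 16.8 mcg/min
16.8 mcg/min × 60 min/hr = 1008 mcg/hr
Rate = 1008 mcg/hr ÷ 310.0437 mcg/mL = 3.251155 mL/hr
Time remaining = 137.9305 mL ÷ 3.251155 mL/hr = 42.42508 hr

42.4 hours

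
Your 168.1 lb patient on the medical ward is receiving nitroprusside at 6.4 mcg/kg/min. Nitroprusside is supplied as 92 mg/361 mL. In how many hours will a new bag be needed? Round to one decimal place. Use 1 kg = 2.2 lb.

Weight = 168.1 lb ÷ 2.2 lb/kg = 76.40909 kg
Dose = 6.4 mcg/kg/min × 76.40909 kg = 489.0182 mcg/min
489.0182 mcg/min × 60 min/hr = 29341.09 mcg/hr
Concentration = 92 mg ÷ 361 mL = 0.2548476 mg/mL = 254.8476 mcg/mL
Rate = 29341.09 mcg/hr ÷ 254.8476 mcg/mL = 115.1319 mL/hr
Duration = 361 mL ÷ 115.1319 mL/hr = 3.135534 hr

3.1 hours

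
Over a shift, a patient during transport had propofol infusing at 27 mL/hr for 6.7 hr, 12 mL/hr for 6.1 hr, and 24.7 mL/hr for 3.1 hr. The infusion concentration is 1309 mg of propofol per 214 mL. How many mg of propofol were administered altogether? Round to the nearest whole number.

2023 mg

Concentration = 1309 mg ÷ 214 mL = 6.116822 mg/mL
Stage 1: 27 mL/hr × 6.7 hr = 180.9 mL → 180.9 mL × 6.116822 mg/mL = 1106.533 mg
Stage 2: 12 mL/hr × 6.1 hr = 73.2 mL → 73.2 mL × 6.116822 mg/mL = 447.7514 mg
Stage 3: 24.7 mL/hr × 3.1 hr = 76.57 mL → 76.57 mL × 6.116822 mg/mL = 468.3651 mg
Total = 1106.533 + 447.7514 + 468.3651 = 2022.65 mg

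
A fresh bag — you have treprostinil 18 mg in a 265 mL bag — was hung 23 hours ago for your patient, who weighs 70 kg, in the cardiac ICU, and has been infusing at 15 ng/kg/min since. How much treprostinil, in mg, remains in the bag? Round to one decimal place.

16.6 mg

Dose = 15 ng/kg/min × 70 kg = 1050 ng/min
1050 ng/min × 60 min/hr = 63000 ng/hr
Concentration = 18 mg ÷ 265 mL = 0.06792453 mg/mL = 67924.53 ng/mL
Rate = 63000 ng/hr ÷ 67924.53 ng/mL = 0.9275 mL/hr
Volume infused = 0.9275 mL/hr × 23 hr = 21.3325 mL
Volume remaining = 265 − 21.3325 = 243.6675 mL
Drug remaining = 243.6675 mL × 67924.53 ng/mL = 16551000 ng = 16.551 mg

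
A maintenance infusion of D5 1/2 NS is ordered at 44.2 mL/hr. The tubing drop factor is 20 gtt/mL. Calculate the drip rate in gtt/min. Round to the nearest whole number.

15 gtt/min

44.2 mL/hr ÷ 60 min/hr = 0.7366667 mL/min
0.7366667 mL/min × 20 gtt/mL = 14.73333 gtt/min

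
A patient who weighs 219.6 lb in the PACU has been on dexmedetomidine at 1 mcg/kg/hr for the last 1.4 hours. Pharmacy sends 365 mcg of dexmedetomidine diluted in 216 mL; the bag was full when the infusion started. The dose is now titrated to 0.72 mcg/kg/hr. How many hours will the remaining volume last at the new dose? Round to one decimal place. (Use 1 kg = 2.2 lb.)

3.1 hours

Initial rate:
Weight = 219.6 lb ÷ 2.2 lb/kg = 99.81818 kg
Dose = 1 mcg/kg/hr × 99.81818 kg = 99.81818 mcg/hr
Concentration = 365 mcg ÷ 216 mL = 1.689815 mcg/mL
Rate = 99.81818 mcg/hr ÷ 1.689815 mcg/mL = 59.07049 mL/hr
Volume infused so far = 59.07049 mL/hr × 1.4 hr = 82.69868 mL
Volume remaining = 216 − 82.69868 = 133.3013 mL
New rate:
Dose = 0.72 mcg/kg/hr × 99.81818 kg = 71.86909 mcg/hr
Rate = 71.86909 mcg/hr ÷ 1.689815 mcg/mL = 42.53075 mL/hr
Time remaining = 133.3013 mL ÷ 42.53075 mL/hr = 3.134234 hr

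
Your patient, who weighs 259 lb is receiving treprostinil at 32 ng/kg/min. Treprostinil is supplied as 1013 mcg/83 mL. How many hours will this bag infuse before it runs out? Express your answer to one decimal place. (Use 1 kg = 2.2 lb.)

4.5 hours

Weight = 259 lb ÷ 2.2 lb/kg = 117.7273 kg
Dose = 32 ng/kg/min × 117.7273 kg = 3767.273 ng/min
3767.273 ng/min × 60 min/hr = 226036.4 ng/hr
Concentration = 1013 mcg ÷ 83 mL = 12.20482 mcg/mL = 12204.82 ng/mL
Rate = 226036.4 ng/hr ÷ 12204.82 ng/mL = 18.52025 mL/hr
Duration = 83 mL ÷ 18.52025 mL/hr = 4.48158 hr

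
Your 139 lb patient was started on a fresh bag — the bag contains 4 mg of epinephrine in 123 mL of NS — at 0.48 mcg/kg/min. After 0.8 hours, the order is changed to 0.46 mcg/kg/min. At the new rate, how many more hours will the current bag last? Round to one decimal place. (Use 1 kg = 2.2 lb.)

Initial rate:
Weight = 139 lb ÷ 2.2 lb/kg = 63.18182 kg
Dose = 0.48 mcg/kg/min × 63.18182 kg = 30.32727 mcg/min
30.32727 mcg/min × 60 min/hr = 1819.636 mcg/hr
Concentration = 4 mg ÷ 123 mL = 0.03252033 mg/mL = 32.52033 mcg/mL
Rate = 1819.636 mcg/hr ÷ 32.52033 mcg/mL = 55.95382 mL/hr
Volume infused so far = 55.95382 mL/hr × 0.8 hr = 44.76305 mL
Volume remaining = 123 − 44.76305 = 78.23695 mL
New rate:
Dose = 0.46 mcg/kg/min × 63.18182 kg = 29.06364 mcg/min
29.06364 mcg/min × 60 min/hr = 1743.818 mcg/hr
Rate = 1743.818 mcg/hr ÷ 32.52033 mcg/mL = 53.62241 mL/hr
Time remaining = 78.23695 mL ÷ 53.62241 mL/hr = 1.459035 hr

1.5 hours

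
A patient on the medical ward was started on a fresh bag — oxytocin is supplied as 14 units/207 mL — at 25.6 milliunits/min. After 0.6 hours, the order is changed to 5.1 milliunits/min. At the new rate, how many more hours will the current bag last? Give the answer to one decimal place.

Initial rate:
25.6 milliunits/min × 60 min/hr = 1536 milliunits/hr
Concentration = 14 units ÷ 207 mL = 0.06763285 units/mL = 67.63285 milliunits/mL
Rate = 1536 milliunits/hr ÷ 67.63285 milliunits/mL = 22.71086 mL/hr
Volume infused so far = 22.71086 mL/hr × 0.6 hr = 13.62651 mL
Volume remaining = 207 − 13.62651 = 193.3735 mL
New rate:
5.1 milliunits/min × 60 min/hr = 306 milliunits/hr
Rate = 306 milliunits/hr ÷ 67.63285 milliunits/mL = 4.524429 mL/hr
Time remaining = 193.3735 mL ÷ 4.524429 mL/hr = 42.73987 hr

42.7 hours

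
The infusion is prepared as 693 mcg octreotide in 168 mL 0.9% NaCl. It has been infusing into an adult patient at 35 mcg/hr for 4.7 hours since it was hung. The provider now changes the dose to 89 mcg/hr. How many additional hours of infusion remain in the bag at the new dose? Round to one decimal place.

5.9 hours

Initial rate:
Concentration = 693 mcg ÷ 168 mL = 4.125 mcg/mL
Rate = 35 mcg/hr ÷ 4.125 mcg/mL = 8.484848 mL/hr
Volume infused so far = 8.484848 mL/hr × 4.7 hr = 39.87879 mL
Volume remaining = 168 − 39.87879 = 128.1212 mL
New rate:
Rate = 89 mcg/hr ÷ 4.125 mcg/mL = 21.57576 mL/hr
Time remaining = 128.1212 mL ÷ 21.57576 mL/hr = 5.938202 hr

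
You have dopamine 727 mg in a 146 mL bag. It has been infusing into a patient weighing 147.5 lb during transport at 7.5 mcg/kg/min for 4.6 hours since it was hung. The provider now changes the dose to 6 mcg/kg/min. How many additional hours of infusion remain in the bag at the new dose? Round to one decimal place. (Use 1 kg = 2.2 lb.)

Initial rate:
Weight = 147.5 lb ÷ 2.2 lb/kg = 67.04545 kg
Dose = 7.5 mcg/kg/min × 67.04545 kg = 502.8409 mcg/min
502.8409 mcg/min × 60 min/hr = 30170.45 mcg/hr
Concentration = 727 mg ÷ 146 mL = 4.979452 mg/mL = 4979.452 mcg/mL
Rate = 30170.45 mcg/hr ÷ 4979.452 mcg/mL = 6.058991 mL/hr
Volume infused so far = 6.058991 mL/hr × 4.6 hr = 27.87136 mL
Volume remaining = 146 − 27.87136 = 118.1286 mL
New rate:
Dose = 6 mcg/kg/min × 67.04545 kg = 402.2727 mcg/min
402.2727 mcg/min × 60 min/hr = 24136.36 mcg/hr
Rate = 24136.36 mcg/hr ÷ 4979.452 mcg/mL = 4.847193 mL/hr
Time remaining = 118.1286 mL ÷ 4.847193 mL/hr = 24.37053 hr

24.4 hours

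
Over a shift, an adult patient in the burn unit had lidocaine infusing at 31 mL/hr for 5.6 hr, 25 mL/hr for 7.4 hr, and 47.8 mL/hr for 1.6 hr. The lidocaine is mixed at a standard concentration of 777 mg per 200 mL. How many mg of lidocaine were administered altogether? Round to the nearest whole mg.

Concentration = 777 mg ÷ 200 mL = 3.885 mg/mL
Stage 1: 31 mL/hr × 5.6 hr = 173.6 mL → 173.6 mL × 3.885 mg/mL = 674.436 mg
Stage 2: 25 mL/hr × 7.4 hr = 185 mL → 185 mL × 3.885 mg/mL = 718.725 mg
Stage 3: 47.8 mL/hr × 1.6 hr = 76.48 mL → 76.48 mL × 3.885 mg/mL = 297.1248 mg
Total = 674.436 + 718.725 + 297.1248 = 1690.286 mg

1690 mg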